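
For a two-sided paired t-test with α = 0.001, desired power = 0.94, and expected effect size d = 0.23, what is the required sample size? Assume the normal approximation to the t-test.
n = 444 pairs

Sample size formula (paired t-test, normal approximation):
n = ((z_{α/2} + z_β) / d)²

z_{α/2} = 3.291 (for α = 0.001, two-sided)
z_β = 1.555 (for power = 0.94)
d = 0.23

n = ((3.291 + 1.555) / 0.23)²
n = (21.070)²
n ≈ 443.94
Round up to the next whole number: n = 444 pairs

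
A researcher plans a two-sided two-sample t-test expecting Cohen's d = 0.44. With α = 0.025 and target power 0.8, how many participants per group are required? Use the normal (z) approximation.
n = 99 per group

Sample size formula (two-sample t-test, normal approximation):
n = 2 · ((z_{α/2} + z_β) / d)²

z_{α/2} = 2.241 (for α = 0.025, two-sided)
z_β = 0.842 (for power = 0.8)
d = 0.44

n = 2 · ((2.241 + 0.842) / 0.44)²
n = 2 · (7.007)²
n ≈ 98.20
Round up to the next whole number: n = 99 per group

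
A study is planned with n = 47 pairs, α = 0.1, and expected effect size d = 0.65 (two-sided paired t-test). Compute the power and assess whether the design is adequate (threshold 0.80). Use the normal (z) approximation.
Power ≈ 1.00; the study is adequately powered (power ≥ 0.80)

Power calculation (paired t-test, normal approximation):
z_β = d · √n - z_{α/2}
z_β = 0.65 · √47 - 1.645
z_β = 0.65 · 6.856 - 1.645
z_β = 2.811

Power = Φ(z_β) = Φ(2.811) ≈ 0.998

Effect size d = 0.65 is medium by Cohen's convention (0.2/0.5/0.8).

Threshold: power ≥ 0.80 is conventionally adequate.
Power ≈ 1.00 → the study is adequately powered (power ≥ 0.80).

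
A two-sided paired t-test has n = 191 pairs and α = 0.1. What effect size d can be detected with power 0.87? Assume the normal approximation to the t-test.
d ≈ 0.20

Minimum detectable effect (paired t-test, normal approximation):
d = (z_{α/2} + z_β) / √n
d = (1.645 + 1.126) / √191
d = 2.771 / 13.820
d ≈ 0.20

By Cohen's convention (0.2 small / 0.5 medium / 0.8 large): small effect.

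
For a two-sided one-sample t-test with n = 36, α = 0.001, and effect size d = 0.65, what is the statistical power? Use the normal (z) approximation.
Power ≈ 0.73

Power calculation (one-sample t-test, normal approximation):
z_β = d · √n - z_{α/2}
z_β = 0.65 · √36 - 3.291
z_β = 0.65 · 6.000 - 3.291
z_β = 0.609

Power = Φ(z_β) = Φ(0.609) ≈ 0.729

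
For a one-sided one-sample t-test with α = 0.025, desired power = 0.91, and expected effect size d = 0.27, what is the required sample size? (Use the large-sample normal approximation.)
n = 150

Sample size formula (one-sample t-test, normal approximation):
n = ((z_α + z_β) / d)²

z_α = 1.960 (for α = 0.025, one-sided)
z_β = 1.341 (for power = 0.91)
d = 0.27

n = ((1.960 + 1.341) / 0.27)²
n = (12.226)²
n ≈ 149.48
Round up to the next whole number: n = 150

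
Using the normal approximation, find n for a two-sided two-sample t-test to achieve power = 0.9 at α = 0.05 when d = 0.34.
n = 182 per group

Sample size formula (two-sample t-test, normal approximation):
n = 2 · ((z_{α/2} + z_β) / d)²

z_{α/2} = 1.960 (for α = 0.05, two-sided)
z_β = 1.282 (for power = 0.9)
d = 0.34

n = 2 · ((1.960 + 1.282) / 0.34)²
n = 2 · (9.535)²
n ≈ 181.83
Round up to the next whole number: n = 182 per group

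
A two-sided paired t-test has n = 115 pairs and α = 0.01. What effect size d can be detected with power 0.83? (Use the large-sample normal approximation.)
d ≈ 0.33

Minimum detectable effect (paired t-test, normal approximation):
d = (z_{α/2} + z_β) / √n
d = (2.576 + 0.954) / √115
d = 3.530 / 10.724
d ≈ 0.33

By Cohen's convention (0.2 small / 0.5 medium / 0.8 large): small effect.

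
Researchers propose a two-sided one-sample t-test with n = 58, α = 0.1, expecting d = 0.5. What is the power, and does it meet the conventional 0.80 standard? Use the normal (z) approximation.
Power ≈ 0.98; the study is adequately powered (power ≥ 0.80)

Power calculation (one-sample t-test, normal approximation):
z_β = d · √n - z_{α/2}
z_β = 0.5 · √58 - 1.645
z_β = 0.5 · 7.616 - 1.645
z_β = 2.163

Power = Φ(z_β) = Φ(2.163) ≈ 0.985

Effect size d = 0.5 is medium by Cohen's convention (0.2/0.5/0.8).

Threshold: power ≥ 0.80 is conventionally adequate.
Power ≈ 0.98 → the study is adequately powered (power ≥ 0.80).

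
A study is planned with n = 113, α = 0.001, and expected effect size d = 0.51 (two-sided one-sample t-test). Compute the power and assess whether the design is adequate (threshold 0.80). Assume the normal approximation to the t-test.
Power ≈ 0.98; the study is adequately powered (power ≥ 0.80)

Power calculation (one-sample t-test, normal approximation):
z_β = d · √n - z_{α/2}
z_β = 0.51 · √113 - 3.291
z_β = 0.51 · 10.630 - 3.291
z_β = 2.131

Power = Φ(z_β) = Φ(2.131) ≈ 0.983

Effect size d = 0.51 is medium by Cohen's convention (0.2/0.5/0.8).

Threshold: power ≥ 0.80 is conventionally adequate.
Power ≈ 0.98 → the study is adequately powered (power ≥ 0.80).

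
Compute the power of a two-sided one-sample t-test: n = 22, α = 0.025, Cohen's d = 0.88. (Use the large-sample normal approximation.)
Power ≈ 0.97

Power calculation (one-sample t-test, normal approximation):
z_β = d · √n - z_{α/2}
z_β = 0.88 · √22 - 2.241
z_β = 0.88 · 4.690 - 2.241
z_β = 1.886

Power = Φ(z_β) = Φ(1.886) ≈ 0.970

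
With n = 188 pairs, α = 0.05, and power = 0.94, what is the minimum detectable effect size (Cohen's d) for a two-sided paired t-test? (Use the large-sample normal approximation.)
d ≈ 0.26

Minimum detectable effect (paired t-test, normal approximation):
d = (z_{α/2} + z_β) / √n
d = (1.960 + 1.555) / √188
d = 3.515 / 13.711
d ≈ 0.26

By Cohen's convention (0.2 small / 0.5 medium / 0.8 large): small effect.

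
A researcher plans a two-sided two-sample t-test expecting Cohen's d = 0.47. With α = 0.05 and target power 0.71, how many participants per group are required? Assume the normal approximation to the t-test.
n = 58 per group

Sample size formula (two-sample t-test, normal approximation):
n = 2 · ((z_{α/2} + z_β) / d)²

z_{α/2} = 1.960 (for α = 0.05, two-sided)
z_β = 0.553 (for power = 0.71)
d = 0.47

n = 2 · ((1.960 + 0.553) / 0.47)²
n = 2 · (5.347)²
n ≈ 57.18
Round up to the next whole number: n = 58 per group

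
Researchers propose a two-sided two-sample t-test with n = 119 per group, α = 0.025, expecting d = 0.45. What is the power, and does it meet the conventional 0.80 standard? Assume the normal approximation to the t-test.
Power ≈ 0.89; the study is adequately powered (power ≥ 0.80)

Power calculation (two-sample t-test, normal approximation):
z_β = d · √(n/2) - z_{α/2}
z_β = 0.45 · √(119/2) - 2.241
z_β = 0.45 · 7.714 - 2.241
z_β = 1.230

Power = Φ(z_β) = Φ(1.230) ≈ 0.891

Effect size d = 0.45 is small by Cohen's convention (0.2/0.5/0.8).

Threshold: power ≥ 0.80 is conventionally adequate.
Power ≈ 0.89 → the study is adequately powered (power ≥ 0.80).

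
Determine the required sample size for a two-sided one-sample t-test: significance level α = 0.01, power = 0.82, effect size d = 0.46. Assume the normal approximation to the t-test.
n = 58

Sample size formula (one-sample t-test, normal approximation):
n = ((z_{α/2} + z_β) / d)²

z_{α/2} = 2.576 (for α = 0.01, two-sided)
z_β = 0.915 (for power = 0.82)
d = 0.46

n = ((2.576 + 0.915) / 0.46)²
n = (7.589)²
n ≈ 57.59
Round up to the next whole number: n = 58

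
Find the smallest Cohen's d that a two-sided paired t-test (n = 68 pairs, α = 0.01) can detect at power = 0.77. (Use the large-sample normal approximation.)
d ≈ 0.40

Minimum detectable effect (paired t-test, normal approximation):
d = (z_{α/2} + z_β) / √n
d = (2.576 + 0.739) / √68
d = 3.315 / 8.246
d ≈ 0.40

By Cohen's convention (0.2 small / 0.5 medium / 0.8 large): small effect.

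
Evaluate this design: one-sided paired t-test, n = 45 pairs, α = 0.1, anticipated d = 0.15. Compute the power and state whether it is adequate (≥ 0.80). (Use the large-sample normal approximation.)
Power ≈ 0.39; the study is underpowered (power < 0.80)

Power calculation (paired t-test, normal approximation):
z_β = d · √n - z_α
z_β = 0.15 · √45 - 1.282
z_β = 0.15 · 6.708 - 1.282
z_β = -0.275

Power = Φ(z_β) = Φ(-0.275) ≈ 0.392

Effect size d = 0.15 is very small by Cohen's convention (0.2/0.5/0.8).

Threshold: power ≥ 0.80 is conventionally adequate.
Power ≈ 0.39 → the study is underpowered (power < 0.80).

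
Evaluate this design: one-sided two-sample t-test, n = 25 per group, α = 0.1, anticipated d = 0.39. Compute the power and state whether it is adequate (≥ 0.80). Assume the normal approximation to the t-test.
Power ≈ 0.54; the study is underpowered (power < 0.80)

Power calculation (two-sample t-test, normal approximation):
z_β = d · √(n/2) - z_α
z_β = 0.39 · √(25/2) - 1.282
z_β = 0.39 · 3.536 - 1.282
z_β = 0.097

Power = Φ(z_β) = Φ(0.097) ≈ 0.539

Effect size d = 0.39 is small by Cohen's convention (0.2/0.5/0.8).

Threshold: power ≥ 0.80 is conventionally adequate.
Power ≈ 0.54 → the study is underpowered (power < 0.80).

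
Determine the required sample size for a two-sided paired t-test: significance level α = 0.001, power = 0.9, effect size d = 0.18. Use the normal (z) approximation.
n = 646 pairs

Sample size formula (paired t-test, normal approximation):
n = ((z_{α/2} + z_β) / d)²

z_{α/2} = 3.291 (for α = 0.001, two-sided)
z_β = 1.282 (for power = 0.9)
d = 0.18

n = ((3.291 + 1.282) / 0.18)²
n = (25.406)²
n ≈ 645.46
Round up to the next whole number: n = 646 pairs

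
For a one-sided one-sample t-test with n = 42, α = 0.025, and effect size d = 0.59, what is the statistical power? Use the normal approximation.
Power ≈ 0.97

Power calculation (one-sample t-test, normal approximation):
z_β = d · √n - z_α
z_β = 0.59 · √42 - 1.960
z_β = 0.59 · 6.481 - 1.960
z_β = 1.864

Power = Φ(z_β) = Φ(1.864) ≈ 0.969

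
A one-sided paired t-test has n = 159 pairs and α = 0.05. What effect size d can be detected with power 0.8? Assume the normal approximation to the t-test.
d ≈ 0.20

Minimum detectable effect (paired t-test, normal approximation):
d = (z_α + z_β) / √n
d = (1.645 + 0.842) / √159
d = 2.486 / 12.610
d ≈ 0.20

By Cohen's convention (0.2 small / 0.5 medium / 0.8 large): small effect.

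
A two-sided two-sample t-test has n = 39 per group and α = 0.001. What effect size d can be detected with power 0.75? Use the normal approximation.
d ≈ 0.90

Minimum detectable effect (two-sample t-test, normal approximation):
d = (z_{α/2} + z_β) / √(n/2)
d = (3.291 + 0.674) / √(39/2)
d = 3.965 / 4.416
d ≈ 0.90

By Cohen's convention (0.2 small / 0.5 medium / 0.8 large): large effect.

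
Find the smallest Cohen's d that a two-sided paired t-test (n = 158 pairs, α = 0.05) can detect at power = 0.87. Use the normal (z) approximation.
d ≈ 0.25

Minimum detectable effect (paired t-test, normal approximation):
d = (z_{α/2} + z_β) / √n
d = (1.960 + 1.126) / √158
d = 3.086 / 12.570
d ≈ 0.25

By Cohen's convention (0.2 small / 0.5 medium / 0.8 large): small effect.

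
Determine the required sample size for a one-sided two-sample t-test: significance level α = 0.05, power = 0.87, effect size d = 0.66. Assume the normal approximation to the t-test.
n = 36 per group

Sample size formula (two-sample t-test, normal approximation):
n = 2 · ((z_α + z_β) / d)²

z_α = 1.645 (for α = 0.05, one-sided)
z_β = 1.126 (for power = 0.87)
d = 0.66

n = 2 · ((1.645 + 1.126) / 0.66)²
n = 2 · (4.198)²
n ≈ 35.25
Round up to the next whole number: n = 36 per group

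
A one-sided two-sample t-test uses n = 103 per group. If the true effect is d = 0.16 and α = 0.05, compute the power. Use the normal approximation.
Power ≈ 0.31

Power calculation (two-sample t-test, normal approximation):
z_β = d · √(n/2) - z_α
z_β = 0.16 · √(103/2) - 1.645
z_β = 0.16 · 7.176 - 1.645
z_β = -0.497

Power = Φ(z_β) = Φ(-0.497) ≈ 0.310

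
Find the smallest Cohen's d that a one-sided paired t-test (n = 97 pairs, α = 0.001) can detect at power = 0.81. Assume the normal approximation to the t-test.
d ≈ 0.40

Minimum detectable effect (paired t-test, normal approximation):
d = (z_α + z_β) / √n
d = (3.090 + 0.878) / √97
d = 3.968 / 9.849
d ≈ 0.40

By Cohen's convention (0.2 small / 0.5 medium / 0.8 large): small effect.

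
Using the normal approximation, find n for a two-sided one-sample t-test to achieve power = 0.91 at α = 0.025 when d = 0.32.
n = 126

Sample size formula (one-sample t-test, normal approximation):
n = ((z_{α/2} + z_β) / d)²

z_{α/2} = 2.241 (for α = 0.025, two-sided)
z_β = 1.341 (for power = 0.91)
d = 0.32

n = ((2.241 + 1.341) / 0.32)²
n = (11.194)²
n ≈ 125.31
Round up to the next whole number: n = 126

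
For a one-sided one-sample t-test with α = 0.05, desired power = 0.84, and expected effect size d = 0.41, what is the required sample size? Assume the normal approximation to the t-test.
n = 42

Sample size formula (one-sample t-test, normal approximation):
n = ((z_α + z_β) / d)²

z_α = 1.645 (for α = 0.05, one-sided)
z_β = 0.994 (for power = 0.84)
d = 0.41

n = ((1.645 + 0.994) / 0.41)²
n = (6.437)²
n ≈ 41.43
Round up to the next whole number: n = 42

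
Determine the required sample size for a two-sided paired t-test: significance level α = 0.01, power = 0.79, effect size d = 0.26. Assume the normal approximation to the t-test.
n = 170 pairs

Sample size formula (paired t-test, normal approximation):
n = ((z_{α/2} + z_β) / d)²

z_{α/2} = 2.576 (for α = 0.01, two-sided)
z_β = 0.806 (for power = 0.79)
d = 0.26

n = ((2.576 + 0.806) / 0.26)²
n = (13.008)²
n ≈ 169.21
Round up to the next whole number: n = 170 pairs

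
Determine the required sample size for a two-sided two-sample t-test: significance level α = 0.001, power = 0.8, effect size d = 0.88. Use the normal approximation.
n = 45 per group

Sample size formula (two-sample t-test, normal approximation):
n = 2 · ((z_{α/2} + z_β) / d)²

z_{α/2} = 3.291 (for α = 0.001, two-sided)
z_β = 0.842 (for power = 0.8)
d = 0.88

n = 2 · ((3.291 + 0.842) / 0.88)²
n = 2 · (4.697)²
n ≈ 44.12
Round up to the next whole number: n = 45 per group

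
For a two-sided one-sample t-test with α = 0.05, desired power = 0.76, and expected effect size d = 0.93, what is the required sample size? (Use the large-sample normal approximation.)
n = 9

Sample size formula (one-sample t-test, normal approximation):
n = ((z_{α/2} + z_β) / d)²

z_{α/2} = 1.960 (for α = 0.05, two-sided)
z_β = 0.706 (for power = 0.76)
d = 0.93

n = ((1.960 + 0.706) / 0.93)²
n = (2.867)²
n ≈ 8.22
Round up to the next whole number: n = 9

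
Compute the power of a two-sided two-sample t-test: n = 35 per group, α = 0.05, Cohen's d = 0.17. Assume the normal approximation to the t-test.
Power ≈ 0.11

Power calculation (two-sample t-test, normal approximation):
z_β = d · √(n/2) - z_{α/2}
z_β = 0.17 · √(35/2) - 1.960
z_β = 0.17 · 4.183 - 1.960
z_β = -1.249

Power = Φ(z_β) = Φ(-1.249) ≈ 0.106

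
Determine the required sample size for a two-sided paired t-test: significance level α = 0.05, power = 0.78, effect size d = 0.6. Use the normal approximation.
n = 21 pairs

Sample size formula (paired t-test, normal approximation):
n = ((z_{α/2} + z_β) / d)²

z_{α/2} = 1.960 (for α = 0.05, two-sided)
z_β = 0.772 (for power = 0.78)
d = 0.6

n = ((1.960 + 0.772) / 0.6)²
n = (4.553)²
n ≈ 20.73
Round up to the next whole number: n = 21 pairs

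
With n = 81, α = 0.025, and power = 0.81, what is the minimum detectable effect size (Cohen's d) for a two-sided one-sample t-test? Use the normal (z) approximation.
d ≈ 0.35

Minimum detectable effect (one-sample t-test, normal approximation):
d = (z_{α/2} + z_β) / √n
d = (2.241 + 0.878) / √81
d = 3.119 / 9.000
d ≈ 0.35

By Cohen's convention (0.2 small / 0.5 medium / 0.8 large): small effect.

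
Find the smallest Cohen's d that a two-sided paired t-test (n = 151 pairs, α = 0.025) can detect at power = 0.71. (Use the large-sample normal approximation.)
d ≈ 0.23

Minimum detectable effect (paired t-test, normal approximation):
d = (z_{α/2} + z_β) / √n
d = (2.241 + 0.553) / √151
d = 2.795 / 12.288
d ≈ 0.23

By Cohen's convention (0.2 small / 0.5 medium / 0.8 large): small effect.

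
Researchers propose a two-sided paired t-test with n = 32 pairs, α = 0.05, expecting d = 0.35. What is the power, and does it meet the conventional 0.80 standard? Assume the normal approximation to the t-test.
Power ≈ 0.51; the study is underpowered (power < 0.80)

Power calculation (paired t-test, normal approximation):
z_β = d · √n - z_{α/2}
z_β = 0.35 · √32 - 1.960
z_β = 0.35 · 5.657 - 1.960
z_β = 0.020

Power = Φ(z_β) = Φ(0.020) ≈ 0.508

Effect size d = 0.35 is small by Cohen's convention (0.2/0.5/0.8).

Threshold: power ≥ 0.80 is conventionally adequate.
Power ≈ 0.51 → the study is underpowered (power < 0.80).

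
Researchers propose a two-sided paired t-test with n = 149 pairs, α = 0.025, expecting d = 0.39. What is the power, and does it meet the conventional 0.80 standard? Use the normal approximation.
Power ≈ 0.99; the study is adequately powered (power ≥ 0.80)

Power calculation (paired t-test, normal approximation):
z_β = d · √n - z_{α/2}
z_β = 0.39 · √149 - 2.241
z_β = 0.39 · 12.207 - 2.241
z_β = 2.519

Power = Φ(z_β) = Φ(2.519) ≈ 0.994

Effect size d = 0.39 is small by Cohen's convention (0.2/0.5/0.8).

Threshold: power ≥ 0.80 is conventionally adequate.
Power ≈ 0.99 → the study is adequately powered (power ≥ 0.80).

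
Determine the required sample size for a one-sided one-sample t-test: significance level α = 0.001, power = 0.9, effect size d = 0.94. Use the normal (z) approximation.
n = 22

Sample size formula (one-sample t-test, normal approximation):
n = ((z_α + z_β) / d)²

z_α = 3.090 (for α = 0.001, one-sided)
z_β = 1.282 (for power = 0.9)
d = 0.94

n = ((3.090 + 1.282) / 0.94)²
n = (4.651)²
n ≈ 21.63
Round up to the next whole number: n = 22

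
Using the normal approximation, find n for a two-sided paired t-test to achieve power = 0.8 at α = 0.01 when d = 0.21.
n = 265 pairs

Sample size formula (paired t-test, normal approximation):
n = ((z_{α/2} + z_β) / d)²

z_{α/2} = 2.576 (for α = 0.01, two-sided)
z_β = 0.842 (for power = 0.8)
d = 0.21

n = ((2.576 + 0.842) / 0.21)²
n = (16.276)²
n ≈ 264.91
Round up to the next whole number: n = 265 pairs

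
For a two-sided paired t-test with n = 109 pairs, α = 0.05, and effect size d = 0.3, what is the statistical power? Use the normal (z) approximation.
Power ≈ 0.88

Power calculation (paired t-test, normal approximation):
z_β = d · √n - z_{α/2}
z_β = 0.3 · √109 - 1.960
z_β = 0.3 · 10.440 - 1.960
z_β = 1.172

Power = Φ(z_β) = Φ(1.172) ≈ 0.879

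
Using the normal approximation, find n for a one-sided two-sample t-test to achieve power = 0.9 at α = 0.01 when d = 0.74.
n = 48 per group

Sample size formula (two-sample t-test, normal approximation):
n = 2 · ((z_α + z_β) / d)²

z_α = 2.326 (for α = 0.01, one-sided)
z_β = 1.282 (for power = 0.9)
d = 0.74

n = 2 · ((2.326 + 1.282) / 0.74)²
n = 2 · (4.876)²
n ≈ 47.55
Round up to the next whole number: n = 48 per group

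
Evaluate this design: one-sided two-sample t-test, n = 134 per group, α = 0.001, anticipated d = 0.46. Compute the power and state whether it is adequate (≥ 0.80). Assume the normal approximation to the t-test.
Power ≈ 0.75; the study is underpowered (power < 0.80)

Power calculation (two-sample t-test, normal approximation):
z_β = d · √(n/2) - z_α
z_β = 0.46 · √(134/2) - 3.090
z_β = 0.46 · 8.185 - 3.090
z_β = 0.675

Power = Φ(z_β) = Φ(0.675) ≈ 0.750

Effect size d = 0.46 is small by Cohen's convention (0.2/0.5/0.8).

Threshold: power ≥ 0.80 is conventionally adequate.
Power ≈ 0.75 → the study is underpowered (power < 0.80).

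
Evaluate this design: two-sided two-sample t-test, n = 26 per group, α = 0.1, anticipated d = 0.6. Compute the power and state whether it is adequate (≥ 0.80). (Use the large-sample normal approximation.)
Power ≈ 0.70; the study is underpowered (power < 0.80)

Power calculation (two-sample t-test, normal approximation):
z_β = d · √(n/2) - z_{α/2}
z_β = 0.6 · √(26/2) - 1.645
z_β = 0.6 · 3.606 - 1.645
z_β = 0.518

Power = Φ(z_β) = Φ(0.518) ≈ 0.698

Effect size d = 0.6 is medium by Cohen's convention (0.2/0.5/0.8).

Threshold: power ≥ 0.80 is conventionally adequate.
Power ≈ 0.70 → the study is underpowered (power < 0.80).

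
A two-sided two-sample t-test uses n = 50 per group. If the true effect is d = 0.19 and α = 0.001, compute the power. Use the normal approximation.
Power ≈ 0.01

Power calculation (two-sample t-test, normal approximation):
z_β = d · √(n/2) - z_{α/2}
z_β = 0.19 · √(50/2) - 3.291
z_β = 0.19 · 5.000 - 3.291
z_β = -2.341

Power = Φ(z_β) = Φ(-2.341) ≈ 0.010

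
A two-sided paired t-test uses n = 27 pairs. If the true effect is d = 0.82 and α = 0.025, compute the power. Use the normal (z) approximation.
Power ≈ 0.98

Power calculation (paired t-test, normal approximation):
z_β = d · √n - z_{α/2}
z_β = 0.82 · √27 - 2.241
z_β = 0.82 · 5.196 - 2.241
z_β = 2.019

Power = Φ(z_β) = Φ(2.019) ≈ 0.978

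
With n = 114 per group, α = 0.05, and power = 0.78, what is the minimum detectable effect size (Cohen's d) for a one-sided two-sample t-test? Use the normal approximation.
d ≈ 0.32

Minimum detectable effect (two-sample t-test, normal approximation):
d = (z_α + z_β) / √(n/2)
d = (1.645 + 0.772) / √(114/2)
d = 2.417 / 7.550
d ≈ 0.32

By Cohen's convention (0.2 small / 0.5 medium / 0.8 large): small effect.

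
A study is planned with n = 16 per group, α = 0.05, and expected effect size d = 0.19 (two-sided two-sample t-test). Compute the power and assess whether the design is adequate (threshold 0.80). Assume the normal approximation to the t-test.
Power ≈ 0.08; the study is underpowered (power < 0.80)

Power calculation (two-sample t-test, normal approximation):
z_β = d · √(n/2) - z_{α/2}
z_β = 0.19 · √(16/2) - 1.960
z_β = 0.19 · 2.828 - 1.960
z_β = -1.423

Power = Φ(z_β) = Φ(-1.423) ≈ 0.077

Effect size d = 0.19 is very small by Cohen's convention (0.2/0.5/0.8).

Threshold: power ≥ 0.80 is conventionally adequate.
Power ≈ 0.08 → the study is underpowered (power < 0.80).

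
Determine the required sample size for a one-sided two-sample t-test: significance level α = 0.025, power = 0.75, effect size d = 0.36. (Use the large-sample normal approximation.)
n = 108 per group

Sample size formula (two-sample t-test, normal approximation):
n = 2 · ((z_α + z_β) / d)²

z_α = 1.960 (for α = 0.025, one-sided)
z_β = 0.674 (for power = 0.75)
d = 0.36

n = 2 · ((1.960 + 0.674) / 0.36)²
n = 2 · (7.317)²
n ≈ 107.08
Round up to the next whole number: n = 108 per group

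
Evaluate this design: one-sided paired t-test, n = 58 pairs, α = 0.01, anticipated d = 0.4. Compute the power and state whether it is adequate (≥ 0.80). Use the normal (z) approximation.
Power ≈ 0.76; the study is underpowered (power < 0.80)

Power calculation (paired t-test, normal approximation):
z_β = d · √n - z_α
z_β = 0.4 · √58 - 2.326
z_β = 0.4 · 7.616 - 2.326
z_β = 0.720

Power = Φ(z_β) = Φ(0.720) ≈ 0.764

Effect size d = 0.4 is small by Cohen's convention (0.2/0.5/0.8).

Threshold: power ≥ 0.80 is conventionally adequate.
Power ≈ 0.76 → the study is underpowered (power < 0.80).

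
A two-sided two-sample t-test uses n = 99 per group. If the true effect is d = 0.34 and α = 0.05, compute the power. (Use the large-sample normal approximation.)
Power ≈ 0.67

Power calculation (two-sample t-test, normal approximation):
z_β = d · √(n/2) - z_{α/2}
z_β = 0.34 · √(99/2) - 1.960
z_β = 0.34 · 7.036 - 1.960
z_β = 0.432

Power = Φ(z_β) = Φ(0.432) ≈ 0.667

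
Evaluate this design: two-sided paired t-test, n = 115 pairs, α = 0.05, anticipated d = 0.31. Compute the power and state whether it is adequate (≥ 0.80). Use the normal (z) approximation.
Power ≈ 0.91; the study is adequately powered (power ≥ 0.80)

Power calculation (paired t-test, normal approximation):
z_β = d · √n - z_{α/2}
z_β = 0.31 · √115 - 1.960
z_β = 0.31 · 10.724 - 1.960
z_β = 1.364

Power = Φ(z_β) = Φ(1.364) ≈ 0.914

Effect size d = 0.31 is small by Cohen's convention (0.2/0.5/0.8).

Threshold: power ≥ 0.80 is conventionally adequate.
Power ≈ 0.91 → the study is adequately powered (power ≥ 0.80).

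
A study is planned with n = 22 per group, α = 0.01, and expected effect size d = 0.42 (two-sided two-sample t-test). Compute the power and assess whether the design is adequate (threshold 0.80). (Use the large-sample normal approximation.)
Power ≈ 0.12; the study is underpowered (power < 0.80)

Power calculation (two-sample t-test, normal approximation):
z_β = d · √(n/2) - z_{α/2}
z_β = 0.42 · √(22/2) - 2.576
z_β = 0.42 · 3.317 - 2.576
z_β = -1.183

Power = Φ(z_β) = Φ(-1.183) ≈ 0.118

Effect size d = 0.42 is small by Cohen's convention (0.2/0.5/0.8).

Threshold: power ≥ 0.80 is conventionally adequate.
Power ≈ 0.12 → the study is underpowered (power < 0.80).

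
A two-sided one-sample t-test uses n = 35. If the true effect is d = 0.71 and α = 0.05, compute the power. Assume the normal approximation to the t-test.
Power ≈ 0.99

Power calculation (one-sample t-test, normal approximation):
z_β = d · √n - z_{α/2}
z_β = 0.71 · √35 - 1.960
z_β = 0.71 · 5.916 - 1.960
z_β = 2.240

Power = Φ(z_β) = Φ(2.240) ≈ 0.987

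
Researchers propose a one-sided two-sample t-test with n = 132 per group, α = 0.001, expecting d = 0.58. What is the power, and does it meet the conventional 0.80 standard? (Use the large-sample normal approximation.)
Power ≈ 0.95; the study is adequately powered (power ≥ 0.80)

Power calculation (two-sample t-test, normal approximation):
z_β = d · √(n/2) - z_α
z_β = 0.58 · √(132/2) - 3.090
z_β = 0.58 · 8.124 - 3.090
z_β = 1.622

Power = Φ(z_β) = Φ(1.622) ≈ 0.948

Effect size d = 0.58 is medium by Cohen's convention (0.2/0.5/0.8).

Threshold: power ≥ 0.80 is conventionally adequate.
Power ≈ 0.95 → the study is adequately powered (power ≥ 0.80).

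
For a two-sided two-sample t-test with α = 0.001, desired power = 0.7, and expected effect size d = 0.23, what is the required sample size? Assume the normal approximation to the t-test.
n = 551 per group

Sample size formula (two-sample t-test, normal approximation):
n = 2 · ((z_{α/2} + z_β) / d)²

z_{α/2} = 3.291 (for α = 0.001, two-sided)
z_β = 0.524 (for power = 0.7)
d = 0.23

n = 2 · ((3.291 + 0.524) / 0.23)²
n = 2 · (16.587)²
n ≈ 550.26
Round up to the next whole number: n = 551 per group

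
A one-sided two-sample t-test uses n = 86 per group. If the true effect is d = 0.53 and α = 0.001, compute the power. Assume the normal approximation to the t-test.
Power ≈ 0.65

Power calculation (two-sample t-test, normal approximation):
z_β = d · √(n/2) - z_α
z_β = 0.53 · √(86/2) - 3.090
z_β = 0.53 · 6.557 - 3.090
z_β = 0.385

Power = Φ(z_β) = Φ(0.385) ≈ 0.650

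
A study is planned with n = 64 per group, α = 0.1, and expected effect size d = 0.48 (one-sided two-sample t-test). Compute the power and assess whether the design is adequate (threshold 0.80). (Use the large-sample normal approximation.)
Power ≈ 0.92; the study is adequately powered (power ≥ 0.80)

Power calculation (two-sample t-test, normal approximation):
z_β = d · √(n/2) - z_α
z_β = 0.48 · √(64/2) - 1.282
z_β = 0.48 · 5.657 - 1.282
z_β = 1.434

Power = Φ(z_β) = Φ(1.434) ≈ 0.924

Effect size d = 0.48 is small by Cohen's convention (0.2/0.5/0.8).

Threshold: power ≥ 0.80 is conventionally adequate.
Power ≈ 0.92 → the study is adequately powered (power ≥ 0.80).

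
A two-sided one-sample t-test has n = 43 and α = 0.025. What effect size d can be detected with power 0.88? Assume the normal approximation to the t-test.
d ≈ 0.52

Minimum detectable effect (one-sample t-test, normal approximation):
d = (z_{α/2} + z_β) / √n
d = (2.241 + 1.175) / √43
d = 3.416 / 6.557
d ≈ 0.52

By Cohen's convention (0.2 small / 0.5 medium / 0.8 large): medium effect.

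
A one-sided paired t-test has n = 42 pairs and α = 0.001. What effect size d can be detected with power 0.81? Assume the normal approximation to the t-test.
d ≈ 0.61

Minimum detectable effect (paired t-test, normal approximation):
d = (z_α + z_β) / √n
d = (3.090 + 0.878) / √42
d = 3.968 / 6.481
d ≈ 0.61

By Cohen's convention (0.2 small / 0.5 medium / 0.8 large): medium effect.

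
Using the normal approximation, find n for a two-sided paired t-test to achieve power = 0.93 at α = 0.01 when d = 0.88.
n = 22 pairs

Sample size formula (paired t-test, normal approximation):
n = ((z_{α/2} + z_β) / d)²

z_{α/2} = 2.576 (for α = 0.01, two-sided)
z_β = 1.476 (for power = 0.93)
d = 0.88

n = ((2.576 + 1.476) / 0.88)²
n = (4.605)²
n ≈ 21.21
Round up to the next whole number: n = 22 pairs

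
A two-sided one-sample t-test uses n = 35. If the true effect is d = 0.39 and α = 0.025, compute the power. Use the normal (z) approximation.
Power ≈ 0.53

Power calculation (one-sample t-test, normal approximation):
z_β = d · √n - z_{α/2}
z_β = 0.39 · √35 - 2.241
z_β = 0.39 · 5.916 - 2.241
z_β = 0.066

Power = Φ(z_β) = Φ(0.066) ≈ 0.526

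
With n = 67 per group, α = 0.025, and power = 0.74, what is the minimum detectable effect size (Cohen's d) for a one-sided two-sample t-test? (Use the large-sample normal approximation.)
d ≈ 0.45

Minimum detectable effect (two-sample t-test, normal approximation):
d = (z_α + z_β) / √(n/2)
d = (1.960 + 0.643) / √(67/2)
d = 2.603 / 5.788
d ≈ 0.45

By Cohen's convention (0.2 small / 0.5 medium / 0.8 large): small effect.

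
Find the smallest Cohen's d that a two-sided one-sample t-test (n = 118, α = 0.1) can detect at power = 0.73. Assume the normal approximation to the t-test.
d ≈ 0.21

Minimum detectable effect (one-sample t-test, normal approximation):
d = (z_{α/2} + z_β) / √n
d = (1.645 + 0.613) / √118
d = 2.258 / 10.863
d ≈ 0.21

By Cohen's convention (0.2 small / 0.5 medium / 0.8 large): small effect.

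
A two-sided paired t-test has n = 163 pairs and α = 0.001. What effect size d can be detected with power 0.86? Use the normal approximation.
d ≈ 0.34

Minimum detectable effect (paired t-test, normal approximation):
d = (z_{α/2} + z_β) / √n
d = (3.291 + 1.080) / √163
d = 4.371 / 12.767
d ≈ 0.34

By Cohen's convention (0.2 small / 0.5 medium / 0.8 large): small effect.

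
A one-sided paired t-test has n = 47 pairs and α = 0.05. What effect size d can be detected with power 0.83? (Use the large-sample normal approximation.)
d ≈ 0.38

Minimum detectable effect (paired t-test, normal approximation):
d = (z_α + z_β) / √n
d = (1.645 + 0.954) / √47
d = 2.599 / 6.856
d ≈ 0.38

By Cohen's convention (0.2 small / 0.5 medium / 0.8 large): small effect.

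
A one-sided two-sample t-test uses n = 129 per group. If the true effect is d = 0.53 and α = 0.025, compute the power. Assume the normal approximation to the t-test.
Power ≈ 0.99

Power calculation (two-sample t-test, normal approximation):
z_β = d · √(n/2) - z_α
z_β = 0.53 · √(129/2) - 1.960
z_β = 0.53 · 8.031 - 1.960
z_β = 2.297

Power = Φ(z_β) = Φ(2.297) ≈ 0.989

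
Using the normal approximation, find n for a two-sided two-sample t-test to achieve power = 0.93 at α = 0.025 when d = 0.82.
n = 42 per group

Sample size formula (two-sample t-test, normal approximation):
n = 2 · ((z_{α/2} + z_β) / d)²

z_{α/2} = 2.241 (for α = 0.025, two-sided)
z_β = 1.476 (for power = 0.93)
d = 0.82

n = 2 · ((2.241 + 1.476) / 0.82)²
n = 2 · (4.533)²
n ≈ 41.10
Round up to the next whole number: n = 42 per group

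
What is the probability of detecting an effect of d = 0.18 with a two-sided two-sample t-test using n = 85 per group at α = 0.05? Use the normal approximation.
Power ≈ 0.22

Power calculation (two-sample t-test, normal approximation):
z_β = d · √(n/2) - z_{α/2}
z_β = 0.18 · √(85/2) - 1.960
z_β = 0.18 · 6.519 - 1.960
z_β = -0.787

Power = Φ(z_β) = Φ(-0.787) ≈ 0.216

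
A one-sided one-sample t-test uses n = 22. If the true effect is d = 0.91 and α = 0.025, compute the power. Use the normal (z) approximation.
Power ≈ 0.99

Power calculation (one-sample t-test, normal approximation):
z_β = d · √n - z_α
z_β = 0.91 · √22 - 1.960
z_β = 0.91 · 4.690 - 1.960
z_β = 2.308

Power = Φ(z_β) = Φ(2.308) ≈ 0.990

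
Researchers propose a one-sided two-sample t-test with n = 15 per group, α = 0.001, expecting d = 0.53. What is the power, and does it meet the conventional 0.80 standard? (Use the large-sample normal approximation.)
Power ≈ 0.05; the study is underpowered (power < 0.80)

Power calculation (two-sample t-test, normal approximation):
z_β = d · √(n/2) - z_α
z_β = 0.53 · √(15/2) - 3.090
z_β = 0.53 · 2.739 - 3.090
z_β = -1.639

Power = Φ(z_β) = Φ(-1.639) ≈ 0.051

Effect size d = 0.53 is medium by Cohen's convention (0.2/0.5/0.8).

Threshold: power ≥ 0.80 is conventionally adequate.
Power ≈ 0.05 → the study is underpowered (power < 0.80).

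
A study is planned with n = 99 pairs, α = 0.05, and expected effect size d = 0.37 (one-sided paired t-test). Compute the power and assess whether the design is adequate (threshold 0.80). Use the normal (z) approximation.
Power ≈ 0.98; the study is adequately powered (power ≥ 0.80)

Power calculation (paired t-test, normal approximation):
z_β = d · √n - z_α
z_β = 0.37 · √99 - 1.645
z_β = 0.37 · 9.950 - 1.645
z_β = 2.037

Power = Φ(z_β) = Φ(2.037) ≈ 0.979

Effect size d = 0.37 is small by Cohen's convention (0.2/0.5/0.8).

Threshold: power ≥ 0.80 is conventionally adequate.
Power ≈ 0.98 → the study is adequately powered (power ≥ 0.80).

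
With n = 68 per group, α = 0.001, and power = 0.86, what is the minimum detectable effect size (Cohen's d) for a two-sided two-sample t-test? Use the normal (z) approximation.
d ≈ 0.75

Minimum detectable effect (two-sample t-test, normal approximation):
d = (z_{α/2} + z_β) / √(n/2)
d = (3.291 + 1.080) / √(68/2)
d = 4.371 / 5.831
d ≈ 0.75

By Cohen's convention (0.2 small / 0.5 medium / 0.8 large): medium effect.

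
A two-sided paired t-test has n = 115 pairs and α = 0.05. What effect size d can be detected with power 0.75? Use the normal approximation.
d ≈ 0.25

Minimum detectable effect (paired t-test, normal approximation):
d = (z_{α/2} + z_β) / √n
d = (1.960 + 0.674) / √115
d = 2.634 / 10.724
d ≈ 0.25

By Cohen's convention (0.2 small / 0.5 medium / 0.8 large): small effect.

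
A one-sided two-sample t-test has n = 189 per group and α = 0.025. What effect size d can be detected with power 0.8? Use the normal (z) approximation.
d ≈ 0.29

Minimum detectable effect (two-sample t-test, normal approximation):
d = (z_α + z_β) / √(n/2)
d = (1.960 + 0.842) / √(189/2)
d = 2.802 / 9.721
d ≈ 0.29

By Cohen's convention (0.2 small / 0.5 medium / 0.8 large): small effect.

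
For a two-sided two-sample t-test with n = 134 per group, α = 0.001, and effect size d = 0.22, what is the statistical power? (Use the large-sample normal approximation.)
Power ≈ 0.07

Power calculation (two-sample t-test, normal approximation):
z_β = d · √(n/2) - z_{α/2}
z_β = 0.22 · √(134/2) - 3.291
z_β = 0.22 · 8.185 - 3.291
z_β = -1.490

Power = Φ(z_β) = Φ(-1.490) ≈ 0.068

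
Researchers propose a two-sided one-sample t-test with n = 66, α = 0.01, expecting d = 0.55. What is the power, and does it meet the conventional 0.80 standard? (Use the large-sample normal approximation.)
Power ≈ 0.97; the study is adequately powered (power ≥ 0.80)

Power calculation (one-sample t-test, normal approximation):
z_β = d · √n - z_{α/2}
z_β = 0.55 · √66 - 2.576
z_β = 0.55 · 8.124 - 2.576
z_β = 1.892

Power = Φ(z_β) = Φ(1.892) ≈ 0.971

Effect size d = 0.55 is medium by Cohen's convention (0.2/0.5/0.8).

Threshold: power ≥ 0.80 is conventionally adequate.
Power ≈ 0.97 → the study is adequately powered (power ≥ 0.80).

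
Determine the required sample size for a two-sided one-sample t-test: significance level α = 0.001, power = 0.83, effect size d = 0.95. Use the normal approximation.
n = 20

Sample size formula (one-sample t-test, normal approximation):
n = ((z_{α/2} + z_β) / d)²

z_{α/2} = 3.291 (for α = 0.001, two-sided)
z_β = 0.954 (for power = 0.83)
d = 0.95

n = ((3.291 + 0.954) / 0.95)²
n = (4.468)²
n ≈ 19.96
Round up to the next whole number: n = 20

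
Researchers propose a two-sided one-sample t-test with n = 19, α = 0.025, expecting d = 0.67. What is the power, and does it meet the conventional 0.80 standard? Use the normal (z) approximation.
Power ≈ 0.75; the study is underpowered (power < 0.80)

Power calculation (one-sample t-test, normal approximation):
z_β = d · √n - z_{α/2}
z_β = 0.67 · √19 - 2.241
z_β = 0.67 · 4.359 - 2.241
z_β = 0.679

Power = Φ(z_β) = Φ(0.679) ≈ 0.751

Effect size d = 0.67 is medium by Cohen's convention (0.2/0.5/0.8).

Threshold: power ≥ 0.80 is conventionally adequate.
Power ≈ 0.75 → the study is underpowered (power < 0.80).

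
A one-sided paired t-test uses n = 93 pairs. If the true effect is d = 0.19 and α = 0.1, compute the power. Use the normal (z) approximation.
Power ≈ 0.71

Power calculation (paired t-test, normal approximation):
z_β = d · √n - z_α
z_β = 0.19 · √93 - 1.282
z_β = 0.19 · 9.644 - 1.282
z_β = 0.551

Power = Φ(z_β) = Φ(0.551) ≈ 0.709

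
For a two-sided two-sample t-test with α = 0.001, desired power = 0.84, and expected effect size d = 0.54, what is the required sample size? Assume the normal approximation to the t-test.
n = 126 per group

Sample size formula (two-sample t-test, normal approximation):
n = 2 · ((z_{α/2} + z_β) / d)²

z_{α/2} = 3.291 (for α = 0.001, two-sided)
z_β = 0.994 (for power = 0.84)
d = 0.54

n = 2 · ((3.291 + 0.994) / 0.54)²
n = 2 · (7.935)²
n ≈ 125.93
Round up to the next whole number: n = 126 per group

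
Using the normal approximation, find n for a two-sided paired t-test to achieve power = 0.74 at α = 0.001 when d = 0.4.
n = 97 pairs

Sample size formula (paired t-test, normal approximation):
n = ((z_{α/2} + z_β) / d)²

z_{α/2} = 3.291 (for α = 0.001, two-sided)
z_β = 0.643 (for power = 0.74)
d = 0.4

n = ((3.291 + 0.643) / 0.4)²
n = (9.835)²
n ≈ 96.73
Round up to the next whole number: n = 97 pairs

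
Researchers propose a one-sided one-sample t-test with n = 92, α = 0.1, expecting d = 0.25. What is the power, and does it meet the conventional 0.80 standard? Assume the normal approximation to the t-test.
Power ≈ 0.87; the study is adequately powered (power ≥ 0.80)

Power calculation (one-sample t-test, normal approximation):
z_β = d · √n - z_α
z_β = 0.25 · √92 - 1.282
z_β = 0.25 · 9.592 - 1.282
z_β = 1.116

Power = Φ(z_β) = Φ(1.116) ≈ 0.868

Effect size d = 0.25 is small by Cohen's convention (0.2/0.5/0.8).

Threshold: power ≥ 0.80 is conventionally adequate.
Power ≈ 0.87 → the study is adequately powered (power ≥ 0.80).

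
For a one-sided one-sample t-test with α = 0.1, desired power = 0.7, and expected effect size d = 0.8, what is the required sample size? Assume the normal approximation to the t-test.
n = 6

Sample size formula (one-sample t-test, normal approximation):
n = ((z_α + z_β) / d)²

z_α = 1.282 (for α = 0.1, one-sided)
z_β = 0.524 (for power = 0.7)
d = 0.8

n = ((1.282 + 0.524) / 0.8)²
n = (2.258)²
n ≈ 5.10
Round up to the next whole number: n = 6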